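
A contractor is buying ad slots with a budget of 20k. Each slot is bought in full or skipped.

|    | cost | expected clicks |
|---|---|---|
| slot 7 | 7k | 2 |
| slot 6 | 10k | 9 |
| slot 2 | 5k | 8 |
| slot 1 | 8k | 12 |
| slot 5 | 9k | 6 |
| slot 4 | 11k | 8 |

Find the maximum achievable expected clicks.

22

slot 6 + slot 1: cost 10 + 8 = 18 ≤ 20, expected clicks 9 + 12 = 21.
slot 7 + slot 2 + slot 1: cost 7 + 5 + 8 = 20 ≤ 20, expected clicks 2 + 8 + 12 = 22.
slot 2 + slot 1: cost 5 + 8 = 13 ≤ 20, expected clicks 8 + 12 = 20.
Best is slot 7, slot 2, and slot 1 with total expected clicks 22.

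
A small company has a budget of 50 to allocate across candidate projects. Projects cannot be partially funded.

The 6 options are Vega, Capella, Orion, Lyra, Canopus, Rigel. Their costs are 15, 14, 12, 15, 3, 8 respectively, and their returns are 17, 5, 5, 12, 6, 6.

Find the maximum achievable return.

Allowing fractional choices, the relaxed optimum would be about 44.8, but projects are indivisible.
Vega + Capella + Lyra + Canopus: cost 15 + 14 + 15 + 3 = 47 ≤ 50, return 17 + 5 + 12 + 6 = 40.
Vega + Lyra + Canopus + Rigel: cost 15 + 15 + 3 + 8 = 41 ≤ 50, return 17 + 12 + 6 + 6 = 41.
Vega + Orion + Lyra + Canopus: cost 15 + 12 + 15 + 3 = 45 ≤ 50, return 17 + 5 + 12 + 6 = 40.
Best is Vega, Lyra, Canopus, and Rigel with total return 41.

41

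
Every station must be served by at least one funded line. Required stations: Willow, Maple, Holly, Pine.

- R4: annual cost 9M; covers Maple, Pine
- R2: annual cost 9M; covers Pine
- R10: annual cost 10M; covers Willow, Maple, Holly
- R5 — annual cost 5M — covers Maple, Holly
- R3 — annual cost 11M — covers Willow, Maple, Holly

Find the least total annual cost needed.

The greedy cost-per-new-station heuristic would pick R5, R4, and R10 for 24, but a cheaper cover exists.
Choose R4 and R10: together they cover Willow, Maple, Holly, Pine — every station.
Total annual cost: 9 + 10 = 19.
No cover costs less than 19.

19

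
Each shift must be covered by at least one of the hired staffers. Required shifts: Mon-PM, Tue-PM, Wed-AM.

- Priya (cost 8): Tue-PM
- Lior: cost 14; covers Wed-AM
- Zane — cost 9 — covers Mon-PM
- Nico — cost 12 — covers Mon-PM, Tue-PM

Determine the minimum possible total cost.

26

Choose Lior and Nico: together they cover Mon-PM, Tue-PM, Wed-AM — every shift.
Total cost: 14 + 12 = 26.
No cover costs less than 26.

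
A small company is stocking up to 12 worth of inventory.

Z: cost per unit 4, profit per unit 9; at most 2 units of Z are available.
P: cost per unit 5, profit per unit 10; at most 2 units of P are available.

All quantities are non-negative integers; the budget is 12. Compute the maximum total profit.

Z has the best ratio (9/4); taking only Z gives at most 2×9 = 18 (stopped by the supply cap of 2).
Mixing does better — 2×P: cost 10 ≤ 12, profit 2·10 = 20.

20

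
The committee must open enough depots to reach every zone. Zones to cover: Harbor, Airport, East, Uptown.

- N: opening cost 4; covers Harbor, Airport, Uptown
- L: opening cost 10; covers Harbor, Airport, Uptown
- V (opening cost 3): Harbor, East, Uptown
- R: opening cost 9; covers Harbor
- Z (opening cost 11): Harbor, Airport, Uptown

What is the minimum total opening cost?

7

Choose N and V: together they cover Harbor, Airport, East, Uptown — every zone.
Total opening cost: 4 + 3 = 7.
No cover costs less than 7.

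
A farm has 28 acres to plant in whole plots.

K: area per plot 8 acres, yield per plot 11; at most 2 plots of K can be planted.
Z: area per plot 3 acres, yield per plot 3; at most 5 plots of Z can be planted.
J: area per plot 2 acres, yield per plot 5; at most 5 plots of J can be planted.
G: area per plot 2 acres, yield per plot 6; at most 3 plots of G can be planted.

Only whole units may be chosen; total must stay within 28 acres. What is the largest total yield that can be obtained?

57

G has the best ratio (6/2); taking only G gives at most 3×6 = 18 (stopped by the supply cap of 3).
Mixing does better — 1×K, 1×Z, 5×J, and 3×G: area 27 ≤ 28, yield 1·11 + 1·3 + 5·5 + 3·6 = 57.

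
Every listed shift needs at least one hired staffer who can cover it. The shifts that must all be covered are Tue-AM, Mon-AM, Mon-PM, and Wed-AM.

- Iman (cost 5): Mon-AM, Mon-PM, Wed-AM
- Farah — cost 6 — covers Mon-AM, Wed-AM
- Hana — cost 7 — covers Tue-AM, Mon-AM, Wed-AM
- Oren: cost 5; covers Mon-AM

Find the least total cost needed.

12

Choose Iman and Hana: together they cover Tue-AM, Mon-AM, Mon-PM, Wed-AM — every shift.
Total cost: 5 + 7 = 12.
No cover costs less than 12.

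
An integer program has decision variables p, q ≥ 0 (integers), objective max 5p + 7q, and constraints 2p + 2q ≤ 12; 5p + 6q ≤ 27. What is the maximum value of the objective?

(p,q)=(3,2): 2·3+2·2=10≤12, 5·3+6·2=27≤27, objective 29.
(p,q)=(0,4): 2·0+2·4=8≤12, 5·0+6·4=24≤27, objective 28.
(p,q)=(4,1): 2·4+2·1=10≤12, 5·4+6·1=26≤27, objective 27.
(p,q)=(1,3): 2·1+2·3=8≤12, 5·1+6·3=23≤27, objective 26.
Maximum is 29 at (p,q)=(3,2).

29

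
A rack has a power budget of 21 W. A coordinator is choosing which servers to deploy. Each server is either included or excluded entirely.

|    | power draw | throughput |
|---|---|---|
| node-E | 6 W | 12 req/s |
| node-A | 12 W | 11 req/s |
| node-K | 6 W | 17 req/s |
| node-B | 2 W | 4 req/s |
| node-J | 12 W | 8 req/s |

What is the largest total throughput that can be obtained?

Allowing fractional choices, the relaxed optimum would be about 39.4, but servers are indivisible.
node-A + node-K + node-B: power draw 12 + 6 + 2 = 20 ≤ 21, throughput 11 + 17 + 4 = 32.
node-E + node-K: power draw 6 + 6 = 12 ≤ 21, throughput 12 + 17 = 29.
node-E + node-K + node-B: power draw 6 + 6 + 2 = 14 ≤ 21, throughput 12 + 17 + 4 = 33.
Best is node-E, node-K, and node-B with total throughput 33.

33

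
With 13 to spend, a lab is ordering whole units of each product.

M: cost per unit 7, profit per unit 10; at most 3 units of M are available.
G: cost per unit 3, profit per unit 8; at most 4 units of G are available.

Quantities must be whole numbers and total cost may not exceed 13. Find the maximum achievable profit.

32

This is a bounded integer knapsack.
Take 4×G: cost 12 ≤ 13, profit 4·8 = 32.
G has the best ratio (8/3) and is taken to its limit of 4; remaining capacity is filled optimally with the others.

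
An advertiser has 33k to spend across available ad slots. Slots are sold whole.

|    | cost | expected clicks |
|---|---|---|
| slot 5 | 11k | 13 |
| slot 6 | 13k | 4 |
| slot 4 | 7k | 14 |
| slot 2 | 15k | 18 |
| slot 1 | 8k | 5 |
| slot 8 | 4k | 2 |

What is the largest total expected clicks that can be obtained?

45

Treat it as a binary knapsack problem.
Take slot 5, slot 4, and slot 2: cost 11 + 7 + 15 = 33 ≤ 33, expected clicks 13 + 14 + 18 = 45.
No other feasible combination does better.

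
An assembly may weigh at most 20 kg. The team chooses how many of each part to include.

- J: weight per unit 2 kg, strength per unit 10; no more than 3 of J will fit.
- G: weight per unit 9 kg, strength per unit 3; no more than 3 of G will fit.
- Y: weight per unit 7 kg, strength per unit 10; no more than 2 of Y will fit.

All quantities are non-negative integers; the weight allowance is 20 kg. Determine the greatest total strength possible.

50

2×J and 2×Y: weight 18 ≤ 20, strength 2·10 + 2·10 = 40.
3×J and 2×Y: weight 20 ≤ 20, strength 3·10 + 2·10 = 50.
Best is 50.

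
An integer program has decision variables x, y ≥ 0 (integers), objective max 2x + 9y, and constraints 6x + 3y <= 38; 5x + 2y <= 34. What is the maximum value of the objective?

108

(x,y)=(0,12): 6·0+3·12=36≤38, 5·0+2·12=24≤34, objective 108.
(x,y)=(0,11): 6·0+3·11=33≤38, 5·0+2·11=22≤34, objective 99.
No feasible integer point exceeds 108.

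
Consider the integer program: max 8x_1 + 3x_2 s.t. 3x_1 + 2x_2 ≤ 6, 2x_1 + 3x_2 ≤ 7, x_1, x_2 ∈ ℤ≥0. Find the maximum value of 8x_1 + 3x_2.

(x_1,x_2)=(2,0): 3·2+2·0=6≤6, 2·2+3·0=4≤7, objective 16.
(x_1,x_2)=(1,1): 3·1+2·1=5≤6, 2·1+3·1=5≤7, objective 11.
(x_1,x_2)=(1,0): 3·1+2·0=3≤6, 2·1+3·0=2≤7, objective 8.
No feasible integer point exceeds 16.

16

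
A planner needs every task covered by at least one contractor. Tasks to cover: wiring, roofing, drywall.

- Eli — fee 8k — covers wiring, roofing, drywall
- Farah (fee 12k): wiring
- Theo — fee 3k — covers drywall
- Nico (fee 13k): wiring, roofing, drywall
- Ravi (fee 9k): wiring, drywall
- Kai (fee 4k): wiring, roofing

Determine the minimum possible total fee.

Choose Theo and Kai: together they cover wiring, roofing, drywall — every task.
Total fee: 3 + 4 = 7.

7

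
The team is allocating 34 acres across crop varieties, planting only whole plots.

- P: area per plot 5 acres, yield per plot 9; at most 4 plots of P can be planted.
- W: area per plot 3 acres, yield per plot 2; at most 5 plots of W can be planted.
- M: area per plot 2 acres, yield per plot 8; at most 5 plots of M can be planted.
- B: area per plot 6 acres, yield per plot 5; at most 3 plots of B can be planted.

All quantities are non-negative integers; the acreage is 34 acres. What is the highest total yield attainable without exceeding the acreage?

78

M has the best ratio (8/2); taking only M gives at most 5×8 = 40 (stopped by the supply cap of 5).
Mixing does better — 4×P, 1×W, and 5×M: area 33 ≤ 34, yield 4·9 + 1·2 + 5·8 = 78.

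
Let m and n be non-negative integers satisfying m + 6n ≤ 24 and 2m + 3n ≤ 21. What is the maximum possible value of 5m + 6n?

51

(m,n)=(9,1) is feasible, giving 51.
(m,n)=(10,0) is feasible, giving 50.
(m,n)=(8,1) is feasible, giving 46.
Maximum is 51 at (m,n)=(9,1).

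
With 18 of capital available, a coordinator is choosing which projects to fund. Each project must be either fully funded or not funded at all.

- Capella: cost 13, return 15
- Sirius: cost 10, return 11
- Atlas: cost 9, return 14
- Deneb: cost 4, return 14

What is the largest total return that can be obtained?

Atlas + Deneb: cost 9 + 4 = 13 ≤ 18, return 14 + 14 = 28.
Capella + Deneb: cost 13 + 4 = 17 ≤ 18, return 15 + 14 = 29.
Sirius + Deneb: cost 10 + 4 = 14 ≤ 18, return 11 + 14 = 25.
Best is Capella and Deneb with total return 29.

29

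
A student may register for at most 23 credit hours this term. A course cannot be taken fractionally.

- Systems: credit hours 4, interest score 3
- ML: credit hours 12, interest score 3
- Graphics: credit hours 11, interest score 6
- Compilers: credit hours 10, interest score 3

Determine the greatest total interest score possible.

9

This is a 0-1 knapsack instance.
Systems + Graphics: credit hours 4 + 11 = 15 ≤ 23, interest score 3 + 6 = 9.
ML + Graphics: credit hours 12 + 11 = 23 ≤ 23, interest score 3 + 6 = 9.
Graphics + Compilers: credit hours 11 + 10 = 21 ≤ 23, interest score 6 + 3 = 9.
The maximum interest score is 9; one optimal choice is Systems and Graphics.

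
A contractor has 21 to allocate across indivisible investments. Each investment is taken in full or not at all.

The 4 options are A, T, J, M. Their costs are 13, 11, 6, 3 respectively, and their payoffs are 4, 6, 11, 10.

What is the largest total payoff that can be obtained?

27

This is a 0-1 knapsack instance.
Take T, J, and M: cost 11 + 6 + 3 = 20 ≤ 21, payoff 6 + 11 + 10 = 27.
No other feasible combination does better.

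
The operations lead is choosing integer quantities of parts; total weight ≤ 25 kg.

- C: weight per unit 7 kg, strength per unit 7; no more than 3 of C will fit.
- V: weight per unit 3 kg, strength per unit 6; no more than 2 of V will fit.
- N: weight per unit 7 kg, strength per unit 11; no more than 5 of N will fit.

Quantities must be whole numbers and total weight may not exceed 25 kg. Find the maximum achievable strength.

39

This is a bounded integer knapsack.
1×V and 3×N: weight 24 ≤ 25, strength 1·6 + 3·11 = 39.
1×C, 1×V, and 2×N: weight 24 ≤ 25, strength 1·7 + 1·6 + 2·11 = 35.
Best is 39.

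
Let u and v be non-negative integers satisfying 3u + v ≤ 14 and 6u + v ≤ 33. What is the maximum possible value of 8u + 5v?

(u,v)=(0,14): 3·0+1·14=14≤14, 6·0+1·14=14≤33, objective 70.
(u,v)=(0,13): 3·0+1·13=13≤14, 6·0+1·13=13≤33, objective 65.
No feasible integer point exceeds 70.

70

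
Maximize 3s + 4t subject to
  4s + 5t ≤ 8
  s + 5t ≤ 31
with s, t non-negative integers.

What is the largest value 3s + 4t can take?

6

The continuous relaxation peaks at (0, 1.6) with value 6.40; rounding to a feasible lattice point costs some objective.
(s,t)=(2,0): 4·2+5·0=8≤8, 1·2+5·0=2≤31, objective 6.
(s,t)=(0,1): 4·0+5·1=5≤8, 1·0+5·1=5≤31, objective 4.
(s,t)=(1,0): 4·1+5·0=4≤8, 1·1+5·0=1≤31, objective 3.
The best lattice point is (2,0), giving 6.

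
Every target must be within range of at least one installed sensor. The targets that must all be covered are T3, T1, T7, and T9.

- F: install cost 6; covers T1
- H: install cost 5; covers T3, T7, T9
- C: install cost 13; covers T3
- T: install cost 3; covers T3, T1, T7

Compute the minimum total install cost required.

8

Choose H and T: together they cover T3, T1, T7, T9 — every target.
Total install cost: 5 + 3 = 8.
No cover costs less than 8.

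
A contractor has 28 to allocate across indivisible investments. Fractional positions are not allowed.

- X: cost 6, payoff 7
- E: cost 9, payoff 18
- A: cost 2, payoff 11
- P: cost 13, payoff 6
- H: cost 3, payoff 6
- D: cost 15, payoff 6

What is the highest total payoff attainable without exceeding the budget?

This is a 0-1 knapsack instance.
E + A + P + H: cost 9 + 2 + 13 + 3 = 27 ≤ 28, payoff 18 + 11 + 6 + 6 = 41.
X + E + A: cost 6 + 9 + 2 = 17 ≤ 28, payoff 7 + 18 + 11 = 36.
X + E + A + H: cost 6 + 9 + 2 + 3 = 20 ≤ 28, payoff 7 + 18 + 11 + 6 = 42.
Best is X, E, A, and H with total payoff 42.

42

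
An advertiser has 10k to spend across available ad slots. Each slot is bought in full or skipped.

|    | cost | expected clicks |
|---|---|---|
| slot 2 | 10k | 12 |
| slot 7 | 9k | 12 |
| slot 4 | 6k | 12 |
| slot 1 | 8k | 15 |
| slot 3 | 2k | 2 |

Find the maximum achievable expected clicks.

17

Allowing fractional choices, the relaxed optimum would be about 19.5, but ad slots are indivisible.
slot 1 + slot 3: cost 8 + 2 = 10 ≤ 10, expected clicks 15 + 2 = 17.
slot 1: cost 8 ≤ 10, expected clicks 15.
Best is slot 1 and slot 3 with total expected clicks 17.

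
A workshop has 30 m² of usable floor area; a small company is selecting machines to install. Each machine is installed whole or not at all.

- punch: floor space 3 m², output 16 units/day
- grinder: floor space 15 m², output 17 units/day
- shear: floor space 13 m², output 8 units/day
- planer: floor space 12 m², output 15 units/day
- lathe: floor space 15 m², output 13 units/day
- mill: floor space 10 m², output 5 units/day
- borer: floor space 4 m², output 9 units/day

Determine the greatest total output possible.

punch + planer + mill + borer: floor space 3 + 12 + 10 + 4 = 29 ≤ 30, output 16 + 15 + 5 + 9 = 45.
punch + grinder + planer: floor space 3 + 15 + 12 = 30 ≤ 30, output 16 + 17 + 15 = 48.
punch + planer + lathe: floor space 3 + 12 + 15 = 30 ≤ 30, output 16 + 15 + 13 = 44.
Best is punch, grinder, and planer with total output 48.

48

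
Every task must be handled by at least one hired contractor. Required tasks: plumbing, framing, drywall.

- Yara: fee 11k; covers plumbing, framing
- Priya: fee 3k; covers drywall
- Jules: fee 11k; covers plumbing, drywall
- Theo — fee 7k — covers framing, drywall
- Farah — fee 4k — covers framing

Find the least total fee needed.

14

The greedy cost-per-new-task heuristic would pick Priya, Farah, and Yara for 18, but a cheaper cover exists.
Choose Yara and Priya: together they cover plumbing, framing, drywall — every task.
Total fee: 11 + 3 = 14.
No cover costs less than 14.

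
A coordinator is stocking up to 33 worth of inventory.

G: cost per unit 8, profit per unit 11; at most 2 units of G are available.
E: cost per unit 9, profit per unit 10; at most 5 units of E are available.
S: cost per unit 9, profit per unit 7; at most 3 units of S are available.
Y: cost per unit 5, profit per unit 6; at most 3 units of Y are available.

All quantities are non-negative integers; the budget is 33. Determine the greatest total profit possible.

2×G and 3×Y: cost 31 ≤ 33, profit 2·11 + 3·6 = 40.
1×G, 1×E, and 3×Y: cost 32 ≤ 33, profit 1·11 + 1·10 + 3·6 = 39.
Best is 40.

40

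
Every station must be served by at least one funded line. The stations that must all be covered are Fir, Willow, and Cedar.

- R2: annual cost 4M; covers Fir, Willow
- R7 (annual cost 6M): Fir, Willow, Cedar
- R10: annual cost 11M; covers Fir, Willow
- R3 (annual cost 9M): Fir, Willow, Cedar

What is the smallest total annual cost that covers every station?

6

The greedy cost-per-new-station heuristic would pick R2 and R7 for 10, but a cheaper cover exists.
R7 alone covers Fir, Willow, Cedar — every station.
Total annual cost: 6.
No cover costs less than 6.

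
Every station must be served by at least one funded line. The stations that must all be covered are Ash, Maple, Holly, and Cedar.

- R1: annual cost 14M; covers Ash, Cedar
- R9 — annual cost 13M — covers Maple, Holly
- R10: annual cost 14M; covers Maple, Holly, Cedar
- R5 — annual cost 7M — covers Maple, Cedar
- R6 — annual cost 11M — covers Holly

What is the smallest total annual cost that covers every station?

27

The greedy cost-per-new-station heuristic would pick R5, R6, and R1 for 32, but a cheaper cover exists.
Choose R1 and R9: together they cover Ash, Maple, Holly, Cedar — every station.
Total annual cost: 14 + 13 = 27.
No cover costs less than 27.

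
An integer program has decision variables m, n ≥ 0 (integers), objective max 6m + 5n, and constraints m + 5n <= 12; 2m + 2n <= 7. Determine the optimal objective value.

18

(m,n)=(3,0): 1·3+5·0=3≤12, 2·3+2·0=6≤7, objective 18.
(m,n)=(2,1): 1·2+5·1=7≤12, 2·2+2·1=6≤7, objective 17.
(m,n)=(2,0): 1·2+5·0=2≤12, 2·2+2·0=4≤7, objective 12.
Maximum is 18 at (m,n)=(3,0).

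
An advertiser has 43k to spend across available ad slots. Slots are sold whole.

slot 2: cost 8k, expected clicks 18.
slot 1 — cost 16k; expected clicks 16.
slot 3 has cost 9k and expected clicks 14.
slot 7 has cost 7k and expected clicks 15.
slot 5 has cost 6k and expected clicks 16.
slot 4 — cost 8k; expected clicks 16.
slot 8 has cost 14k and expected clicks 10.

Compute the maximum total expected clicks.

This is a 0-1 knapsack instance.
Allowing fractional choices, the relaxed optimum would be about 84.0, but ad slots are indivisible.
slot 2 + slot 1 + slot 5 + slot 4: cost 8 + 16 + 6 + 8 = 38 ≤ 43, expected clicks 18 + 16 + 16 + 16 = 66.
slot 2 + slot 3 + slot 7 + slot 5 + slot 4: cost 8 + 9 + 7 + 6 + 8 = 38 ≤ 43, expected clicks 18 + 14 + 15 + 16 + 16 = 79.
slot 2 + slot 7 + slot 5 + slot 4 + slot 8: cost 8 + 7 + 6 + 8 + 14 = 43 ≤ 43, expected clicks 18 + 15 + 16 + 16 + 10 = 75.
Best is slot 2, slot 3, slot 7, slot 5, and slot 4 with total expected clicks 79.

79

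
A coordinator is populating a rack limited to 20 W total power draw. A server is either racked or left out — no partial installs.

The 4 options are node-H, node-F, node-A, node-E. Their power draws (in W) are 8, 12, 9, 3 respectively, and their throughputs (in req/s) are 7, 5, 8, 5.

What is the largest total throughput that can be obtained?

This is an integer program with binary decision variables.
Take node-H, node-A, and node-E: power draw 8 + 9 + 3 = 20 ≤ 20, throughput 7 + 8 + 5 = 20.
No other feasible combination does better.

20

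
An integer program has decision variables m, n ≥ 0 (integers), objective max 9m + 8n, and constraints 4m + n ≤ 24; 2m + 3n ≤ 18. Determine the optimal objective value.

61

(m,n)=(5,2): 4·5+1·2=22≤24, 2·5+3·2=16≤18, objective 61.
(m,n)=(4,3): 4·4+1·3=19≤24, 2·4+3·3=17≤18, objective 60.
No feasible integer point exceeds 61.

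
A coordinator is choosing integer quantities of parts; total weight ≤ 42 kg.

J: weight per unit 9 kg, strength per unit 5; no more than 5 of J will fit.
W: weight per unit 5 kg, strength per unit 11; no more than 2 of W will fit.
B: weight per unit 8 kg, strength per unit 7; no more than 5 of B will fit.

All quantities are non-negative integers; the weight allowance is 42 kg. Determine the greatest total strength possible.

2×W and 4×B: weight 42 ≤ 42, strength 2·11 + 4·7 = 50.
2×W and 3×B: weight 34 ≤ 42, strength 2·11 + 3·7 = 43.
Best is 50.

50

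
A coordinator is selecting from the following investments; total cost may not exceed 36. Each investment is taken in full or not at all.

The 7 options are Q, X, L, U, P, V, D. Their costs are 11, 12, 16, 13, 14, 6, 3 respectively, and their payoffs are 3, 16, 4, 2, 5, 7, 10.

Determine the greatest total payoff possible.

38

Allowing fractional choices, the relaxed optimum would be about 38.3, but investments are indivisible.
Q + X + V + D: cost 11 + 12 + 6 + 3 = 32 ≤ 36, payoff 3 + 16 + 7 + 10 = 36.
X + P + V + D: cost 12 + 14 + 6 + 3 = 35 ≤ 36, payoff 16 + 5 + 7 + 10 = 38.
X + U + V + D: cost 12 + 13 + 6 + 3 = 34 ≤ 36, payoff 16 + 2 + 7 + 10 = 35.
Best is X, P, V, and D with total payoff 38.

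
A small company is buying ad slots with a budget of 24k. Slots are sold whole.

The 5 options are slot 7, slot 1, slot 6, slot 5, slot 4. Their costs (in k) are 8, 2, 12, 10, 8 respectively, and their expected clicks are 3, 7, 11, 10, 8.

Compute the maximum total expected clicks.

Take slot 1, slot 6, and slot 5: cost 2 + 12 + 10 = 24 ≤ 24, expected clicks 7 + 11 + 10 = 28.
No other feasible combination does better.

28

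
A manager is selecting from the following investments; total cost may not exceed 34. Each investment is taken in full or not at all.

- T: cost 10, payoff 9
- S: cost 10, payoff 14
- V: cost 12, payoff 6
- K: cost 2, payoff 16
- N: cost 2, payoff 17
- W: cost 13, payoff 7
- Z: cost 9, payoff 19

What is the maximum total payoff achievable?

Take T, S, K, N, and Z: cost 10 + 10 + 2 + 2 + 9 = 33 ≤ 34, payoff 9 + 14 + 16 + 17 + 19 = 75.
No other feasible combination does better.

75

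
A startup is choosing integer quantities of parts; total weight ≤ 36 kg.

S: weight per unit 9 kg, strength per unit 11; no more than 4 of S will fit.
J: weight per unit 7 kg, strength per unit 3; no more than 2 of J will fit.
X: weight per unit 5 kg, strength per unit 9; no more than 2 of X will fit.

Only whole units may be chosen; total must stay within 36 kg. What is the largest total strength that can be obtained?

This is a bounded integer knapsack.
X has the best ratio (9/5); taking only X gives at most 2×9 = 18 (stopped by the supply cap of 2).
Mixing does better — 4×S: weight 36 ≤ 36, strength 4·11 = 44.

44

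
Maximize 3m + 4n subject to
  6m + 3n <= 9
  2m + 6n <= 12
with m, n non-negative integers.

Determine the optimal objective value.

8

The continuous relaxation peaks at (0.6, 1.8) with value 9.00; rounding to a feasible lattice point costs some objective.
(m,n)=(0,2): 6·0+3·2=6≤9, 2·0+6·2=12≤12, objective 8.
(m,n)=(1,1): 6·1+3·1=9≤9, 2·1+6·1=8≤12, objective 7.
(m,n)=(0,1): 6·0+3·1=3≤9, 2·0+6·1=6≤12, objective 4.
No feasible integer point exceeds 8.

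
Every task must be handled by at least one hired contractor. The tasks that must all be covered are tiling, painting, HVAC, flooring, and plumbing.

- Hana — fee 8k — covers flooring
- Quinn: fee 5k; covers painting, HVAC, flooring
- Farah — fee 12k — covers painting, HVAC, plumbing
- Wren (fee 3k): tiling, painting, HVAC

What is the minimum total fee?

20

Choose Quinn, Farah, and Wren: together they cover tiling, painting, HVAC, flooring, plumbing — every task.
Total fee: 5 + 12 + 3 = 20.
No cover costs less than 20.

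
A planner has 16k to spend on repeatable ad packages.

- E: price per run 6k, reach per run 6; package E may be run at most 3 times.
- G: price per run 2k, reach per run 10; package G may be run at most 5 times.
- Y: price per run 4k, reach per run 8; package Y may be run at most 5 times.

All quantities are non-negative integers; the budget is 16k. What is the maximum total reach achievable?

58

This is a bounded integer knapsack.
5×G and 1×Y: price 14 ≤ 16, reach 5·10 + 1·8 = 58.
4×G and 2×Y: price 16 ≤ 16, reach 4·10 + 2·8 = 56.
Best is 58.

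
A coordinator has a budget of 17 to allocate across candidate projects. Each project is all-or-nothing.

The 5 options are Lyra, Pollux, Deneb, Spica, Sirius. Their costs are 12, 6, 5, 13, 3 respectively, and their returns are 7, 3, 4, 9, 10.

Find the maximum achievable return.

19

Allowing fractional choices, the relaxed optimum would be about 20.2, but projects are indivisible.
Spica + Sirius: cost 13 + 3 = 16 ≤ 17, return 9 + 10 = 19.
Lyra + Sirius: cost 12 + 3 = 15 ≤ 17, return 7 + 10 = 17.
Pollux + Deneb + Sirius: cost 6 + 5 + 3 = 14 ≤ 17, return 3 + 4 + 10 = 17.
Best is Spica and Sirius with total return 19.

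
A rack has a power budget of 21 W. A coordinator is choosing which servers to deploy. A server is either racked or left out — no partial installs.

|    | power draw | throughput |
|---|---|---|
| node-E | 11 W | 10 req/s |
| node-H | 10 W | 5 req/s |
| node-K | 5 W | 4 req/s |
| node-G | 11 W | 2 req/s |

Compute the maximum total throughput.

node-E + node-H: power draw 11 + 10 = 21 ≤ 21, throughput 10 + 5 = 15.
node-E + node-K: power draw 11 + 5 = 16 ≤ 21, throughput 10 + 4 = 14.
node-E: power draw 11 ≤ 21, throughput 10.
Best is node-E and node-H with total throughput 15.

15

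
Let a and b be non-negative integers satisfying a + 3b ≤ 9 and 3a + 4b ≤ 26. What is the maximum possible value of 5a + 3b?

40

The continuous relaxation peaks at (8.67, 0) with value 43.33; rounding to a feasible lattice point costs some objective.
(a,b)=(8,0): 1·8+3·0=8≤9, 3·8+4·0=24≤26, objective 40.
(a,b)=(7,0): 1·7+3·0=7≤9, 3·7+4·0=21≤26, objective 35.
The best lattice point is (8,0), giving 40.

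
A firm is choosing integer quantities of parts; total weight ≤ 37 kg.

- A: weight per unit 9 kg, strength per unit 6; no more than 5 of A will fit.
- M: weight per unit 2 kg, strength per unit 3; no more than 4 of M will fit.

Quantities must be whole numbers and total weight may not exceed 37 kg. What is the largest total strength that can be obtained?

30

This is a bounded integer knapsack.
M has the best ratio (3/2); taking only M gives at most 4×3 = 12 (stopped by the supply cap of 4).
Mixing does better — 3×A and 4×M: weight 35 ≤ 37, strength 3·6 + 4·3 = 30.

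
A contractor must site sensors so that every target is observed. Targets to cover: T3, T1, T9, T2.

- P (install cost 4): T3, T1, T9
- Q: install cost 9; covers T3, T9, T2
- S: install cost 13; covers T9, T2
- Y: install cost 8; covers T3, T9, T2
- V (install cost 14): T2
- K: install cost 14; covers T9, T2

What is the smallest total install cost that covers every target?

12

This is an integer covering problem.
Choose P and Y: together they cover T3, T1, T9, T2 — every target.
Total install cost: 4 + 8 = 12.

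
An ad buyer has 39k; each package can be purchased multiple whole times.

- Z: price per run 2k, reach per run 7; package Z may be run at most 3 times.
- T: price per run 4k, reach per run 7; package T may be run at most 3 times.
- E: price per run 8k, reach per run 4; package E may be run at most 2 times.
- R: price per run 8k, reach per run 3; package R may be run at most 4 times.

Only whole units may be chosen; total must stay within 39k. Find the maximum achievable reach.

Take 3×Z, 3×T, and 2×E: price 34 ≤ 39, reach 3·7 + 3·7 + 2·4 = 50.
Z has the best ratio (7/2) and is taken to its limit of 3; remaining capacity is filled optimally with the others.

50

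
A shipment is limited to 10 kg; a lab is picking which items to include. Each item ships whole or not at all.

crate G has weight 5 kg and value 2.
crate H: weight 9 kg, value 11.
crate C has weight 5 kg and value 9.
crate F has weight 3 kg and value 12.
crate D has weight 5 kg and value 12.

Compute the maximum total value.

24

Treat it as a binary knapsack problem.
Take crate F and crate D: weight 3 + 5 = 8 ≤ 10, value 12 + 12 = 24.
No other feasible combination does better.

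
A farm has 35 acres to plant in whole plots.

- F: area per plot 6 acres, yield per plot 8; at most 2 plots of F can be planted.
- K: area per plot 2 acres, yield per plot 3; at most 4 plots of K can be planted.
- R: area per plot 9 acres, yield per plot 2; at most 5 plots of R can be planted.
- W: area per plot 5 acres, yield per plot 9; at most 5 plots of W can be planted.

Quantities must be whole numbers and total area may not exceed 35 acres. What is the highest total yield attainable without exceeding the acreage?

59

Take 1×F, 2×K, and 5×W: area 35 ≤ 35, yield 1·8 + 2·3 + 5·9 = 59.
W has the best ratio (9/5) and is taken to its limit of 5; remaining capacity is filled optimally with the others.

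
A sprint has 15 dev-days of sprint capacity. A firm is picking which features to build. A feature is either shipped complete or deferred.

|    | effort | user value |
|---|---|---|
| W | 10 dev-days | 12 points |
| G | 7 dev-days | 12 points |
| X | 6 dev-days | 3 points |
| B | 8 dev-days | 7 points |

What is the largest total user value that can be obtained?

19

Take G and B: effort 7 + 8 = 15 ≤ 15, user value 12 + 7 = 19.
No other feasible combination does better.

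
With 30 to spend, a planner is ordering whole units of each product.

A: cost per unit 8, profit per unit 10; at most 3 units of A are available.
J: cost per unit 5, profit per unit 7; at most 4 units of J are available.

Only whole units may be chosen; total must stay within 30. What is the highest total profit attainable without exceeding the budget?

38

1×A and 4×J: cost 28 ≤ 30, profit 1·10 + 4·7 = 38.
3×A and 1×J: cost 29 ≤ 30, profit 3·10 + 1·7 = 37.
Best is 38.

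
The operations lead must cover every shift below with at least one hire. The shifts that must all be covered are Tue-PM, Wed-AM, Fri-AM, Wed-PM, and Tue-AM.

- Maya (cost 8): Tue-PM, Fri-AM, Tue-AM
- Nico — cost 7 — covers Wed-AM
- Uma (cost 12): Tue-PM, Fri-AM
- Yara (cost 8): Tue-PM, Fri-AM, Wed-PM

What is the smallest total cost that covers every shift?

23

Choose Maya, Nico, and Yara: together they cover Tue-PM, Wed-AM, Fri-AM, Wed-PM, Tue-AM — every shift.
Total cost: 8 + 7 + 8 = 23.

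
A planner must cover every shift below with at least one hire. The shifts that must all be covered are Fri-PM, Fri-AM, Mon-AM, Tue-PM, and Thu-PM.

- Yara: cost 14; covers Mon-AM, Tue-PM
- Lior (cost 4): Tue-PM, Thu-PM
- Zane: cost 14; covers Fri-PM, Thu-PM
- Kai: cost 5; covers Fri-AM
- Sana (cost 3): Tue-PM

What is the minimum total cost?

33

The greedy cost-per-new-shift heuristic would pick Lior, Kai, Yara, and Zane for 37, but a cheaper cover exists.
Choose Yara, Zane, and Kai: together they cover Fri-PM, Fri-AM, Mon-AM, Tue-PM, Thu-PM — every shift.
Total cost: 14 + 14 + 5 = 33.
No cover costs less than 33.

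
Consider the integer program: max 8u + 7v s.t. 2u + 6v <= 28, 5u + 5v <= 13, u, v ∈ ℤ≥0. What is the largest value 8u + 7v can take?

Relaxing integrality, the LP optimum is 20.80 at (u,v) = (2.6, 0), which is not an integer point.
(u,v)=(2,0): 2·2+6·0=4≤28, 5·2+5·0=10≤13, objective 16.
(u,v)=(1,1): 2·1+6·1=8≤28, 5·1+5·1=10≤13, objective 15.
No feasible integer point exceeds 16.

16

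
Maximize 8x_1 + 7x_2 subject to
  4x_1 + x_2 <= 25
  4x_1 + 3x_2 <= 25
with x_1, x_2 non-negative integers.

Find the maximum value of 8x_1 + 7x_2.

57

The continuous relaxation peaks at (0, 8.33) with value 58.33; rounding to a feasible lattice point costs some objective.
(x_1,x_2)=(1,7): 4·1+1·7=11≤25, 4·1+3·7=25≤25, objective 57.
(x_1,x_2)=(0,8): 4·0+1·8=8≤25, 4·0+3·8=24≤25, objective 56.
(x_1,x_2)=(1,6): 4·1+1·6=10≤25, 4·1+3·6=22≤25, objective 50.
(x_1,x_2)=(0,7): 4·0+1·7=7≤25, 4·0+3·7=21≤25, objective 49.
Maximum is 57 at (x_1,x_2)=(1,7).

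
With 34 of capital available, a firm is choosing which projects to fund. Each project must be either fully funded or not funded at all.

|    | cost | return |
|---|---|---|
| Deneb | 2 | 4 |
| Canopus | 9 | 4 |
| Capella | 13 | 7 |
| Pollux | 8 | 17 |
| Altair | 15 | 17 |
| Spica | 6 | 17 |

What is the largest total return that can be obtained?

This is an integer program with binary decision variables.
Deneb + Capella + Pollux + Spica: cost 2 + 13 + 8 + 6 = 29 ≤ 34, return 4 + 7 + 17 + 17 = 45.
Deneb + Pollux + Altair + Spica: cost 2 + 8 + 15 + 6 = 31 ≤ 34, return 4 + 17 + 17 + 17 = 55.
Pollux + Altair + Spica: cost 8 + 15 + 6 = 29 ≤ 34, return 17 + 17 + 17 = 51.
Best is Deneb, Pollux, Altair, and Spica with total return 55.

55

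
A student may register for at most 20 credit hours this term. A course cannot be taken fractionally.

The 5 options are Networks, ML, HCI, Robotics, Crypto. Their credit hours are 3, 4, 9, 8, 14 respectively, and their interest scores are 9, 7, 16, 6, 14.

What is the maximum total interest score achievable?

This is an integer program with binary decision variables.
Allowing fractional choices, the relaxed optimum would be about 36.0, but courses are indivisible.
Networks + ML + HCI: credit hours 3 + 4 + 9 = 16 ≤ 20, interest score 9 + 7 + 16 = 32.
Networks + HCI: credit hours 3 + 9 = 12 ≤ 20, interest score 9 + 16 = 25.
Networks + HCI + Robotics: credit hours 3 + 9 + 8 = 20 ≤ 20, interest score 9 + 16 + 6 = 31.
Best is Networks, ML, and HCI with total interest score 32.

32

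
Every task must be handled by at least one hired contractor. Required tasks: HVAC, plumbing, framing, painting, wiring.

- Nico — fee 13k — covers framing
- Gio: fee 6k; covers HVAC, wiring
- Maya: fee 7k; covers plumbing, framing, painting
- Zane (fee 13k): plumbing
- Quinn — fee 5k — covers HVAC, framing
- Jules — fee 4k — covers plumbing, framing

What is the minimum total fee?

The greedy cost-per-new-task heuristic would pick Jules, Gio, and Maya for 17, but a cheaper cover exists.
Choose Gio and Maya: together they cover HVAC, plumbing, framing, painting, wiring — every task.
Total fee: 6 + 7 = 13.
No cover costs less than 13.

13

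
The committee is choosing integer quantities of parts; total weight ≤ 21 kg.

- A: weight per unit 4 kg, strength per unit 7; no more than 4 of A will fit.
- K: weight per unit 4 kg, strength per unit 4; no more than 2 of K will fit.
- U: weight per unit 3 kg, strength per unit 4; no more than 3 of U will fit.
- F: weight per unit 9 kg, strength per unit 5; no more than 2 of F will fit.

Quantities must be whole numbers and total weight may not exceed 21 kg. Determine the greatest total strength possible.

Take 3×A and 3×U: weight 21 ≤ 21, strength 3·7 + 3·4 = 33.
No other integer combination yields more.

33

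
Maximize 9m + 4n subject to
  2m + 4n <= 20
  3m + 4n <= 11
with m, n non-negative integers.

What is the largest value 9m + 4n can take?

The continuous relaxation peaks at (3.67, 0) with value 33.00; rounding to a feasible lattice point costs some objective.
(m,n)=(3,0): 2·3+4·0=6≤20, 3·3+4·0=9≤11, objective 27.
(m,n)=(2,1): 2·2+4·1=8≤20, 3·2+4·1=10≤11, objective 22.
(m,n)=(2,0): 2·2+4·0=4≤20, 3·2+4·0=6≤11, objective 18.
The best lattice point is (3,0), giving 27.

27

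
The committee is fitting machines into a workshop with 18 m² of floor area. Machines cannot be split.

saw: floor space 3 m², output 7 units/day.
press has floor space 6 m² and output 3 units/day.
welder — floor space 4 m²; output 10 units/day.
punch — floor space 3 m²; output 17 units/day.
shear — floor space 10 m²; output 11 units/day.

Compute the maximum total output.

saw + punch + shear: floor space 3 + 3 + 10 = 16 ≤ 18, output 7 + 17 + 11 = 35.
saw + press + welder + punch: floor space 3 + 6 + 4 + 3 = 16 ≤ 18, output 7 + 3 + 10 + 17 = 37.
welder + punch + shear: floor space 4 + 3 + 10 = 17 ≤ 18, output 10 + 17 + 11 = 38.
Best is welder, punch, and shear with total output 38.

38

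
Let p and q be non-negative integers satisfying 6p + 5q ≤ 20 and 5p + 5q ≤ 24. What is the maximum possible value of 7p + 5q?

Relaxing integrality, the LP optimum is 23.33 at (p,q) = (3.33, 0), which is not an integer point.
(p,q)=(3,0): 6·3+5·0=18≤20, 5·3+5·0=15≤24, objective 21.
(p,q)=(2,1): 6·2+5·1=17≤20, 5·2+5·1=15≤24, objective 19.
(p,q)=(2,0): 6·2+5·0=12≤20, 5·2+5·0=10≤24, objective 14.
The best lattice point is (3,0), giving 21.

21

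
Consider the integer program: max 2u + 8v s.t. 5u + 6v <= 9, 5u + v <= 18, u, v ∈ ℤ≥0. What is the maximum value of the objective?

(u,v)=(0,1): 5·0+6·1=6≤9, 5·0+1·1=1≤18, objective 8.
(u,v)=(1,0): 5·1+6·0=5≤9, 5·1+1·0=5≤18, objective 2.
Maximum is 8 at (u,v)=(0,1).

8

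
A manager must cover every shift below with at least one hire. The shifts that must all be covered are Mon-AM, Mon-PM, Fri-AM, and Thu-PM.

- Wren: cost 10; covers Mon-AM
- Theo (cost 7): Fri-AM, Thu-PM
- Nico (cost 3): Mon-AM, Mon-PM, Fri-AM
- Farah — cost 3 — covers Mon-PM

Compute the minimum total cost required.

10

This is an integer covering problem.
Choose Theo and Nico: together they cover Mon-AM, Mon-PM, Fri-AM, Thu-PM — every shift.
Total cost: 7 + 3 = 10.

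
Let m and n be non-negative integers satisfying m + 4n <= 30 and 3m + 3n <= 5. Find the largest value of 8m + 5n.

Relaxing integrality, the LP optimum is 13.33 at (m,n) = (1.67, 0), which is not an integer point.
(m,n)=(1,0): 1·1+4·0=1≤30, 3·1+3·0=3≤5, objective 8.
(m,n)=(0,1): 1·0+4·1=4≤30, 3·0+3·1=3≤5, objective 5.
Maximum is 8 at (m,n)=(1,0).

8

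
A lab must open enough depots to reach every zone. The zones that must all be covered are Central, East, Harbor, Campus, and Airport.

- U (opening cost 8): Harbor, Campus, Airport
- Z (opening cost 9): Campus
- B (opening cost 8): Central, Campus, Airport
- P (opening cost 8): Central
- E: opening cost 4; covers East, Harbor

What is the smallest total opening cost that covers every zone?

Choose B and E: together they cover Central, East, Harbor, Campus, Airport — every zone.
Total opening cost: 8 + 4 = 12.
No cover costs less than 12.

12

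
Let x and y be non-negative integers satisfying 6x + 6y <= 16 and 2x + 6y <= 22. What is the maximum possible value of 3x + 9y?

18

The continuous relaxation peaks at (0, 2.67) with value 24.00; rounding to a feasible lattice point costs some objective.
(x,y)=(0,2) is feasible, giving 18.
(x,y)=(1,1) is feasible, giving 12.
(x,y)=(0,1) is feasible, giving 9.
The best lattice point is (0,2), giving 18.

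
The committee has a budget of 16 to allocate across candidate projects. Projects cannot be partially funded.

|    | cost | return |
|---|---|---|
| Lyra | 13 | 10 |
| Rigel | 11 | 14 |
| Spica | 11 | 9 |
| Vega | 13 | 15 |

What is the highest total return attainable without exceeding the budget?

Treat it as a binary knapsack problem.
Allowing fractional choices, the relaxed optimum would be about 19.8, but projects are indivisible.
Vega: cost 13 ≤ 16, return 15.
Lyra: cost 13 ≤ 16, return 10.
Rigel: cost 11 ≤ 16, return 14.
Best is Vega with total return 15.

15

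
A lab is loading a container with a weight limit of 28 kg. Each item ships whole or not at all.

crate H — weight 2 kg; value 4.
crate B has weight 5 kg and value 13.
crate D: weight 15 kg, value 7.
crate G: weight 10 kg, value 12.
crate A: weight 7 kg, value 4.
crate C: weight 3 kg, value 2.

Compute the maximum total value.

Treat it as a binary knapsack problem.
Take crate H, crate B, crate G, crate A, and crate C: weight 2 + 5 + 10 + 7 + 3 = 27 ≤ 28, value 4 + 13 + 12 + 4 + 2 = 35.
No other feasible combination does better.

35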